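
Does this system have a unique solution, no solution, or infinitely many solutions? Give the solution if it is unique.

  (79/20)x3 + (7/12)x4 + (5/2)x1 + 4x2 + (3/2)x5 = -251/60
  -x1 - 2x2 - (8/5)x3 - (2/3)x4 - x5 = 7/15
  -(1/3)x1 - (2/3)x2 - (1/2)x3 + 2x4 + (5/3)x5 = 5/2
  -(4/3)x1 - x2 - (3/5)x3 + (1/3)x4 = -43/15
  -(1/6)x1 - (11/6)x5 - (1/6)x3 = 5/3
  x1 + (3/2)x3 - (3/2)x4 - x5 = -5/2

no solution

Row-reduce:
R1 ← R1 / (5/2).
R2 ← R2 + 1·R1.
R3 ← R3 + 1/3·R1.
R4 ← R4 + 4/3·R1.
R5 ← R5 + 1/6·R1.
R6 ← R6 − 1·R1.
R2 ← R2 / (-2/5).
R1 ← R1 − 8/5·R2.
R3 ← R3 + 2/15·R2.
R4 ← R4 − 17/15·R2.
R5 ← R5 − 4/15·R2.
R6 ← R6 + 8/5·R2.
R3 ← R3 / (1/30).
R1 ← R1 − 3/2·R3.
R2 ← R2 − 1/20·R3.
R4 ← R4 − 29/20·R3.
R5 ← R5 − 1/12·R3.
R4 ← R4 / (-389/4).
R1 ← R1 + 203/2·R4.
R2 ← R2 + 9/4·R4.
R3 ← R3 − 200/3·R4.
R5 ← R5 + 209/36·R4.
R5 ← R5 / (-18763/10503).
R1 ← R1 − 175/1167·R5.
R2 ← R2 − 8/389·R5.
R3 ← R3 − 460/3501·R5.
R4 ← R4 − 1048/1167·R5.
Row 6 reduces to 0 = 4, a contradiction. The system is inconsistent.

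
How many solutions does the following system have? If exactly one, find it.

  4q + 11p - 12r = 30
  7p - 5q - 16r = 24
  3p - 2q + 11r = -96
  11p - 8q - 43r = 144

Row-reduce the augmented matrix:
R1 ← R1 / (11).
R2 ← R2 − 7·R1.
R3 ← R3 − 3·R1.
R4 ← R4 − 11·R1.
R2 ← R2 / (-83/11).
R1 ← R1 − 4/11·R2.
R3 ← R3 + 34/11·R2.
R4 ← R4 + 12·R2.
R3 ← R3 / (1469/83).
R1 ← R1 + 124/83·R3.
R2 ← R2 − 92/83·R3.
R4 ← R4 + 1469/83·R3.
R4 reduces to 0 = 0, so the extra equation is consistent.
Reading off the reduced rows gives p = -6, q = 6, r = -6.

p = -6, q = 6, r = -6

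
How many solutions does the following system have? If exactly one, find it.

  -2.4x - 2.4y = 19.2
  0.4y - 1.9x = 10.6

x = -6, y = -2

Row-reduce the augmented matrix:
R1 ← R1 / (-12/5).
R2 ← R2 + 19/10·R1.
R2 ← R2 / (23/10).
R1 ← R1 − 1·R2.
Reading off the reduced rows gives x = -6, y = -2.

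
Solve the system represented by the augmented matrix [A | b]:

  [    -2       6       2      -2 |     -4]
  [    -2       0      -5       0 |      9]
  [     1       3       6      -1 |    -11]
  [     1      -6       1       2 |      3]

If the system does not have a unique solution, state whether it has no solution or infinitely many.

Row-reduce:
R1 ← R1 / (-2).
R2 ← R2 + 2·R1.
R3 ← R3 − 1·R1.
R4 ← R4 − 1·R1.
R2 ← R2 / (-6).
R1 ← R1 + 3·R2.
R3 ← R3 − 6·R2.
R4 ← R4 + 3·R2.
Swap R3 and R4.
R3 ← R3 / (11/2).
R1 ← R1 − 5/2·R3.
R2 ← R2 − 7/6·R3.
Rank is 3 with 4 unknowns, leaving x_4 free.

infinitely many solutions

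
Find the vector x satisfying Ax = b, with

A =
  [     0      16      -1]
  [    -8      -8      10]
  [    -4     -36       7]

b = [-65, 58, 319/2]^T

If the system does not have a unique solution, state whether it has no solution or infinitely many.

no solution

Row-reduce:
Swap R1 and R2.
R1 ← R1 / (-8).
R3 ← R3 + 4·R1.
R2 ← R2 / (16).
R1 ← R1 − 1·R2.
R3 ← R3 + 32·R2.
Row 3 reduces to 0 = 1/2, a contradiction. The system is inconsistent.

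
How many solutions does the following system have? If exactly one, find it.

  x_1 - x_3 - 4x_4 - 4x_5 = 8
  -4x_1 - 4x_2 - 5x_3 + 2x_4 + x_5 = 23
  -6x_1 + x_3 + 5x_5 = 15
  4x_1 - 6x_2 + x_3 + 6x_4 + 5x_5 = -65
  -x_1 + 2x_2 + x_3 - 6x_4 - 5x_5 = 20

Row-reduce the augmented matrix:
R2 ← R2 + 4·R1.
R3 ← R3 + 6·R1.
R4 ← R4 − 4·R1.
R5 ← R5 + 1·R1.
R2 ← R2 / (-4).
R4 ← R4 + 6·R2.
R5 ← R5 − 2·R2.
R3 ← R3 / (-5).
R1 ← R1 + 1·R3.
R2 ← R2 − 9/4·R3.
R4 ← R4 − 37/2·R3.
R5 ← R5 + 9/2·R3.
R4 ← R4 / (-229/5).
R1 ← R1 − 4/5·R4.
R2 ← R2 + 73/10·R4.
R3 ← R3 − 24/5·R4.
R5 ← R5 − 23/5·R4.
R5 ← R5 / (-479/229).
R1 ← R1 + 153/229·R5.
R2 ← R2 + 121/229·R5.
R3 ← R3 − 227/229·R5.
R4 ← R4 − 134/229·R5.
Reading off the reduced rows gives x_1 = -5, x_2 = 5, x_3 = -5, x_4 = 0, x_5 = -2.

x_1 = -5, x_2 = 5, x_3 = -5, x_4 = 0, x_5 = -2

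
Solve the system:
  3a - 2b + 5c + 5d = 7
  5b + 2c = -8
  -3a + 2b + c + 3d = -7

infinitely many solutions

Row-reduce:
R1 ← R1 / (3).
R3 ← R3 + 3·R1.
R2 ← R2 / (5).
R1 ← R1 + 2/3·R2.
R3 ← R3 / (6).
R1 ← R1 − 29/15·R3.
R2 ← R2 − 2/5·R3.
Rank is 3 with 4 unknowns, leaving d free.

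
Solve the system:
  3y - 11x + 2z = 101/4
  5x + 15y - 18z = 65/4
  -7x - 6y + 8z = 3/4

x = -5/4, y = 3, z = 5/4

Row-reduce the augmented matrix:
R1 ← R1 / (-11).
R2 ← R2 − 5·R1.
R3 ← R3 + 7·R1.
R2 ← R2 / (180/11).
R1 ← R1 + 3/11·R2.
R3 ← R3 + 87/11·R2.
R3 ← R3 / (-23/15).
R1 ← R1 + 7/15·R3.
R2 ← R2 + 47/45·R3.
Reading off the reduced rows gives x = -5/4, y = 3, z = 5/4.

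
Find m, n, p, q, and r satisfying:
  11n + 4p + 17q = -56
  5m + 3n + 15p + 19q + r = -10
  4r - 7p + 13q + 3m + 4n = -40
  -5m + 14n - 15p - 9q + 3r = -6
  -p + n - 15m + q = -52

Row-reduce the augmented matrix:
Swap R1 and R2.
R1 ← R1 / (5).
R3 ← R3 − 3·R1.
R4 ← R4 + 5·R1.
R5 ← R5 + 15·R1.
R2 ← R2 / (11).
R1 ← R1 − 3/5·R2.
R3 ← R3 − 11/5·R2.
R4 ← R4 − 17·R2.
R5 ← R5 − 10·R2.
R3 ← R3 / (-84/5).
R1 ← R1 − 153/55·R3.
R2 ← R2 − 4/11·R3.
R4 ← R4 + 68/11·R3.
R5 ← R5 − 444/11·R3.
R4 ← R4 / (-1202/77).
R1 ← R1 − 793/308·R4.
R2 ← R2 − 116/77·R4.
R3 ← R3 − 3/28·R4.
R5 ← R5 − 2943/77·R4.
R5 ← R5 / (21515/1202).
R1 ← R1 − 17545/14424·R5.
R2 ← R2 − 611/1803·R5.
R3 ← R3 + 2647/14424·R5.
R4 ← R4 + 635/3606·R5.
Reading off the reduced rows gives m = 3, n = 0, p = 3, q = -4, r = 6.

m = 3, n = 0, p = 3, q = -4, r = 6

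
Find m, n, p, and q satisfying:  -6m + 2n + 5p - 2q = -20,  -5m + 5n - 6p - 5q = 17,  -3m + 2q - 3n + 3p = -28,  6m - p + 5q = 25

Row-reduce the augmented matrix:
R1 ← R1 / (-6).
R2 ← R2 + 5·R1.
R3 ← R3 + 3·R1.
R4 ← R4 − 6·R1.
R2 ← R2 / (10/3).
R1 ← R1 + 1/3·R2.
R3 ← R3 + 4·R2.
R4 ← R4 − 2·R2.
R3 ← R3 / (-117/10).
R1 ← R1 + 37/20·R3.
R2 ← R2 + 61/20·R3.
R4 ← R4 − 101/10·R3.
R4 ← R4 / (484/117).
R1 ← R1 − 37/234·R4.
R2 ← R2 + 173/234·R4.
R3 ← R3 − 10/117·R4.
Reading off the reduced rows gives m = 3, n = 5, p = -2, q = 1.

m = 3, n = 5, p = -2, q = 1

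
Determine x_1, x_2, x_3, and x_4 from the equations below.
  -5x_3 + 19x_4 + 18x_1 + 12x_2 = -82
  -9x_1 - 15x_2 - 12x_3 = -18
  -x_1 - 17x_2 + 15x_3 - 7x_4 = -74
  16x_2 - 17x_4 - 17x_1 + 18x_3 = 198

x_1 = -5, x_2 = 5, x_3 = -1, x_4 = -3

Row-reduce the augmented matrix:
R1 ← R1 / (18).
R2 ← R2 + 9·R1.
R3 ← R3 + 1·R1.
R4 ← R4 + 17·R1.
R2 ← R2 / (-9).
R1 ← R1 − 2/3·R2.
R3 ← R3 + 49/3·R2.
R4 ← R4 − 82/3·R2.
R3 ← R3 / (1108/27).
R1 ← R1 + 73/54·R3.
R2 ← R2 − 29/18·R3.
R4 ← R4 + 1661/54·R3.
R4 ← R4 / (13759/1108).
R1 ← R1 − 1103/1108·R4.
R2 ← R2 + 161/1108·R4.
R3 ← R3 + 313/554·R4.
Reading off the reduced rows gives x_1 = -5, x_2 = 5, x_3 = -1, x_4 = -3.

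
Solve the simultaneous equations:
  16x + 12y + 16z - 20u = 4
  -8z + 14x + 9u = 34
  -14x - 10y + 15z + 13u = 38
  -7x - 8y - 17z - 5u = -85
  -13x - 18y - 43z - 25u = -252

Row-reduce:
R1 ← R1 / (16).
R2 ← R2 − 14·R1.
R3 ← R3 + 14·R1.
R4 ← R4 + 7·R1.
R5 ← R5 + 13·R1.
R2 ← R2 / (-21/2).
R1 ← R1 − 3/4·R2.
R3 ← R3 − 1/2·R2.
R4 ← R4 + 11/4·R2.
R5 ← R5 + 33/4·R2.
R3 ← R3 / (587/21).
R1 ← R1 + 4/7·R3.
R2 ← R2 − 44/21·R3.
R4 ← R4 + 89/21·R3.
R5 ← R5 + 89/7·R3.
R4 ← R4 / (-24867/1174).
R1 ← R1 − 677/1174·R4.
R2 ← R2 + 1339/587·R4.
R3 ← R3 + 68/587·R4.
R5 ← R5 + 74601/1174·R4.
Row 5 reduces to 0 = 1, a contradiction. The system is inconsistent.

no solution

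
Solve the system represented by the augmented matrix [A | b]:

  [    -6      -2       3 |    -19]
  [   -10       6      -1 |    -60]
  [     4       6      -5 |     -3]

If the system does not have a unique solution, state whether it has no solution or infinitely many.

Row-reduce:
R1 ← R1 / (-6).
R2 ← R2 + 10·R1.
R3 ← R3 − 4·R1.
R2 ← R2 / (28/3).
R1 ← R1 − 1/3·R2.
R3 ← R3 − 14/3·R2.
Row 3 reduces to 0 = -3/2, a contradiction. The system is inconsistent.

no solution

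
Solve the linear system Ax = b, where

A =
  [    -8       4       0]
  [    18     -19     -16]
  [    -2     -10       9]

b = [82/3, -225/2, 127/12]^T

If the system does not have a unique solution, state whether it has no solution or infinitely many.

x_1 = -8/3, x_2 = 3/2, x_3 = 9/4

Row-reduce the augmented matrix:
R1 ← R1 / (-8).
R2 ← R2 − 18·R1.
R3 ← R3 + 2·R1.
R2 ← R2 / (-10).
R1 ← R1 + 1/2·R2.
R3 ← R3 + 11·R2.
R3 ← R3 / (133/5).
R1 ← R1 − 4/5·R3.
R2 ← R2 − 8/5·R3.
Reading off the reduced rows gives x_1 = -8/3, x_2 = 3/2, x_3 = 9/4.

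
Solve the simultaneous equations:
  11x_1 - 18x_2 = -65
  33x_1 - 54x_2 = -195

infinitely many solutions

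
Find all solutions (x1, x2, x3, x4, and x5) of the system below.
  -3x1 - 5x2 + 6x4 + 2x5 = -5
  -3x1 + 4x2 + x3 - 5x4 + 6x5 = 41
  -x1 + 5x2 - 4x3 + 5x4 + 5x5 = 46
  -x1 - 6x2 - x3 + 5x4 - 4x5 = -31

Row-reduce:
R1 ← R1 / (-3).
R2 ← R2 + 3·R1.
R3 ← R3 + 1·R1.
R4 ← R4 + 1·R1.
R2 ← R2 / (9).
R1 ← R1 − 5/3·R2.
R3 ← R3 − 20/3·R2.
R4 ← R4 + 13/3·R2.
R3 ← R3 / (-128/27).
R1 ← R1 + 5/27·R3.
R2 ← R2 − 1/9·R3.
R4 ← R4 + 14/27·R3.
R4 ← R4 / (-225/64).
R1 ← R1 + 51/128·R4.
R2 ← R2 + 123/128·R4.
R3 ← R3 + 301/128·R4.
Rank is 4 with 5 unknowns, leaving x5 free.

infinitely many solutions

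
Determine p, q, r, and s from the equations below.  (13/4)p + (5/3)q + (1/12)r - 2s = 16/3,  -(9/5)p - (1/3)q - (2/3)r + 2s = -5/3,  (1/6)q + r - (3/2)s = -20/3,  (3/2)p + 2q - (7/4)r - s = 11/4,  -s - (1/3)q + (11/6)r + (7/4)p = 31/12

p = 5, q = -4, r = -3, s = 2

Row-reduce the augmented matrix:
R1 ← R1 / (13/4).
R2 ← R2 + 9/5·R1.
R4 ← R4 − 3/2·R1.
R5 ← R5 − 7/4·R1.
R2 ← R2 / (23/39).
R1 ← R1 − 20/39·R2.
R3 ← R3 − 1/6·R2.
R4 ← R4 − 16/13·R2.
R5 ← R5 + 16/13·R2.
R3 ← R3 / (811/690).
R1 ← R1 − 13/23·R3.
R2 ← R2 + 121/115·R3.
R4 ← R4 + 227/460·R3.
R5 ← R5 − 227/460·R3.
R4 ← R4 / (-8677/3244).
R1 ← R1 + 445/811·R4.
R2 ← R2 + 45/811·R4.
R3 ← R3 + 1209/811·R4.
R5 ← R5 − 8677/3244·R4.
R5 reduces to 0 = 0, so the extra equation is consistent.
Reading off the reduced rows gives p = 5, q = -4, r = -3, s = 2.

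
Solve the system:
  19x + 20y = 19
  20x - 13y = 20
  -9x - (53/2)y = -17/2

Row-reduce:
R1 ← R1 / (19).
R2 ← R2 − 20·R1.
R3 ← R3 + 9·R1.
R2 ← R2 / (-647/19).
R1 ← R1 − 20/19·R2.
R3 ← R3 + 647/38·R2.
Row 3 reduces to 0 = 1/2, a contradiction. The system is inconsistent.

no solution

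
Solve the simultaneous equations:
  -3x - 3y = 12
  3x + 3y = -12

Row-reduce:
R1 ← R1 / (-3).
R2 ← R2 − 3·R1.
Rank is 1 with 2 unknowns, leaving y free.

infinitely many solutions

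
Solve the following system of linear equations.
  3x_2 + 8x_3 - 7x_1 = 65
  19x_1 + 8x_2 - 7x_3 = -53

Row-reduce:
R1 ← R1 / (-7).
R2 ← R2 − 19·R1.
R2 ← R2 / (113/7).
R1 ← R1 + 3/7·R2.
Rank is 2 with 3 unknowns, leaving x_3 free.

infinitely many solutions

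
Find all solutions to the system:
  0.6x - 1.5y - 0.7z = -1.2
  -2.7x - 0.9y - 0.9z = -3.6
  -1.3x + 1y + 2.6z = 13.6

Row-reduce the augmented matrix:
R1 ← R1 / (3/5).
R2 ← R2 + 27/10·R1.
R3 ← R3 + 13/10·R1.
R2 ← R2 / (-153/20).
R1 ← R1 + 5/2·R2.
R3 ← R3 + 9/4·R2.
R3 ← R3 / (116/51).
R1 ← R1 − 8/51·R3.
R2 ← R2 − 9/17·R3.
Reading off the reduced rows gives x = 0, y = -2, z = 6.

x = 0, y = -2, z = 6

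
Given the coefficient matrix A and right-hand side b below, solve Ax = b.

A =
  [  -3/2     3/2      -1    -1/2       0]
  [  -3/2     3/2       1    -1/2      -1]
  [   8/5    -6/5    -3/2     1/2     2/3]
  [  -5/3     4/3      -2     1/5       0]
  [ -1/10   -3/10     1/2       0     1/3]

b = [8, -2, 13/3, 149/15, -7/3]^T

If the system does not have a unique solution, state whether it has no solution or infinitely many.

infinitely many solutions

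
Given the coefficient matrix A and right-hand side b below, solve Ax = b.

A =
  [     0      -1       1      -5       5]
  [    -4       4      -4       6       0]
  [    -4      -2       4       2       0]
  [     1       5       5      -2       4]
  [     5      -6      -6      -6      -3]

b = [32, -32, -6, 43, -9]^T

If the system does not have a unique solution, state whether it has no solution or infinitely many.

x_1 = 3, x_2 = 1, x_3 = 3, x_4 = -2, x_5 = 4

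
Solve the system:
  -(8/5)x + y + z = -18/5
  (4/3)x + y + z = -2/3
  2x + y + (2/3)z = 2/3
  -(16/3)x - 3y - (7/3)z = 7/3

no solution

Row-reduce:
R1 ← R1 / (-8/5).
R2 ← R2 − 4/3·R1.
R3 ← R3 − 2·R1.
R4 ← R4 + 16/3·R1.
R2 ← R2 / (11/6).
R1 ← R1 + 5/8·R2.
R3 ← R3 − 9/4·R2.
R4 ← R4 + 19/3·R2.
R3 ← R3 / (-1/3).
R2 ← R2 − 1·R3.
R4 ← R4 − 2/3·R3.
Row 4 reduces to 0 = 3, a contradiction. The system is inconsistent.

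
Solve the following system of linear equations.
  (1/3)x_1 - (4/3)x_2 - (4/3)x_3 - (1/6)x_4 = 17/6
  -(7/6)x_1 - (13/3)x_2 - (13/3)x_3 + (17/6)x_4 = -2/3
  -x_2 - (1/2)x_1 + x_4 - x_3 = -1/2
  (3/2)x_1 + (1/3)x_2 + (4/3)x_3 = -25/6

no solution

Row-reduce:
R1 ← R1 / (1/3).
R2 ← R2 + 7/6·R1.
R3 ← R3 + 1/2·R1.
R4 ← R4 − 3/2·R1.
R2 ← R2 / (-9).
R1 ← R1 + 4·R2.
R3 ← R3 + 3·R2.
R4 ← R4 − 19/3·R2.
Swap R3 and R4.
R2 ← R2 − 1·R3.
Row 4 reduces to 0 = 2/3, a contradiction. The system is inconsistent.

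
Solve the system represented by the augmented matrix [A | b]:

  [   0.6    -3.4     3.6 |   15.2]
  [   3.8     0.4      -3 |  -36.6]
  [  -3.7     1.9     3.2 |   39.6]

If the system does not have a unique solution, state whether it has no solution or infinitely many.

x_1 = -5, x_2 = 1, x_3 = 6

Row-reduce the augmented matrix:
R1 ← R1 / (3/5).
R2 ← R2 − 19/5·R1.
R3 ← R3 + 37/10·R1.
R2 ← R2 / (329/15).
R1 ← R1 + 17/3·R2.
R3 ← R3 + 286/15·R2.
R3 ← R3 / (4889/1645).
R1 ← R1 + 219/329·R3.
R2 ← R2 + 387/329·R3.
Reading off the reduced rows gives x_1 = -5, x_2 = 1, x_3 = 6.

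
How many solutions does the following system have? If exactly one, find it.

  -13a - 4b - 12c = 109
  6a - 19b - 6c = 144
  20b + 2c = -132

a = -1, b = -6, c = -6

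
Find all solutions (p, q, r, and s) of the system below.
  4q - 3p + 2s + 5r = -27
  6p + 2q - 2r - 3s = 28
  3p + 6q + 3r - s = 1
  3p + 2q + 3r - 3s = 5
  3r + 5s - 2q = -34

Row-reduce the augmented matrix:
R1 ← R1 / (-3).
R2 ← R2 − 6·R1.
R3 ← R3 − 3·R1.
R4 ← R4 − 3·R1.
R2 ← R2 / (10).
R1 ← R1 + 4/3·R2.
R3 ← R3 − 10·R2.
R4 ← R4 − 6·R2.
R5 ← R5 + 2·R2.
Swap R3 and R4.
R3 ← R3 / (16/5).
R1 ← R1 + 3/5·R3.
R2 ← R2 − 4/5·R3.
R5 ← R5 − 23/5·R3.
Swap R4 and R5.
R4 ← R4 / (15/2).
R1 ← R1 + 5/6·R4.
R2 ← R2 − 1/2·R4.
R3 ← R3 + 1/2·R4.
R5 reduces to 0 = 0, so the extra equation is consistent.
Reading off the reduced rows gives p = 1, q = 1, r = -4, s = -4.

p = 1, q = 1, r = -4, s = -4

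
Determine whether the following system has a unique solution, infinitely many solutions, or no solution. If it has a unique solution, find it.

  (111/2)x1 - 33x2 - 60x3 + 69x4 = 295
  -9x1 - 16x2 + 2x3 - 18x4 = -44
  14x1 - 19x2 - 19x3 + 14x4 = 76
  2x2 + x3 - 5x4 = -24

no solution

Row-reduce:
R1 ← R1 / (111/2).
R2 ← R2 + 9·R1.
R3 ← R3 − 14·R1.
R2 ← R2 / (-790/37).
R1 ← R1 + 22/37·R2.
R3 ← R3 + 395/37·R2.
R4 ← R4 − 2·R2.
Swap R3 and R4.
R3 ← R3 / (109/395).
R1 ← R1 + 342/395·R3.
R2 ← R2 − 143/395·R3.
Row 4 reduces to 0 = -1/3, a contradiction. The system is inconsistent.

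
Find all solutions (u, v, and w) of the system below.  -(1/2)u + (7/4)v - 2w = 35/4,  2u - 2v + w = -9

Row-reduce:
R1 ← R1 / (-1/2).
R2 ← R2 − 2·R1.
R2 ← R2 / (5).
R1 ← R1 + 7/2·R2.
Rank is 2 with 3 unknowns, leaving w free.

infinitely many solutions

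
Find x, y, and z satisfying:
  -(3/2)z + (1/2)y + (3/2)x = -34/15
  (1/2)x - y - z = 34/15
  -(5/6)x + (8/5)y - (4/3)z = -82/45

Row-reduce the augmented matrix:
R1 ← R1 / (3/2).
R2 ← R2 − 1/2·R1.
R3 ← R3 + 5/6·R1.
R2 ← R2 / (-7/6).
R1 ← R1 − 1/3·R2.
R3 ← R3 − 169/90·R2.
R3 ← R3 / (-104/35).
R1 ← R1 + 8/7·R3.
R2 ← R2 − 3/7·R3.
Reading off the reduced rows gives x = -4/3, y = -7/3, z = -3/5.

x = -4/3, y = -7/3, z = -3/5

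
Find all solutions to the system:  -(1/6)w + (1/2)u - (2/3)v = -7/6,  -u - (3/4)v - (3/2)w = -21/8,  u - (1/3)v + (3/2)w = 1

Row-reduce the augmented matrix:
R1 ← R1 / (1/2).
R2 ← R2 + 1·R1.
R3 ← R3 − 1·R1.
R2 ← R2 / (-25/12).
R1 ← R1 + 4/3·R2.
R3 ← R3 − 1·R2.
R3 ← R3 / (143/150).
R1 ← R1 − 21/25·R3.
R2 ← R2 − 22/25·R3.
Reading off the reduced rows gives u = 0, v = 3/2, w = 1.

u = 0, v = 3/2, w = 1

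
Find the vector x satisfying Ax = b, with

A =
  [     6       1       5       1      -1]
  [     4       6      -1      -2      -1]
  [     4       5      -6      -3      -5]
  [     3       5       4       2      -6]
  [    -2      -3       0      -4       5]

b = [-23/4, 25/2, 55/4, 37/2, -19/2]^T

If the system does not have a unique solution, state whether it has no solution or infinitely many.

Row-reduce the augmented matrix:
R1 ← R1 / (6).
R2 ← R2 − 4·R1.
R3 ← R3 − 4·R1.
R4 ← R4 − 3·R1.
R5 ← R5 + 2·R1.
R2 ← R2 / (16/3).
R1 ← R1 − 1/6·R2.
R3 ← R3 − 13/3·R2.
R4 ← R4 − 9/2·R2.
R5 ← R5 + 8/3·R2.
R3 ← R3 / (-93/16).
R1 ← R1 − 31/32·R3.
R2 ← R2 + 13/16·R3.
R4 ← R4 − 165/32·R3.
R5 ← R5 + 1/2·R3.
R4 ← R4 / (75/31).
R2 ← R2 + 9/31·R4.
R3 ← R3 − 8/31·R4.
R5 ← R5 + 151/31·R4.
R5 ← R5 / (-1937/150).
R1 ← R1 + 5/6·R5.
R2 ← R2 + 83/150·R5.
R3 ← R3 − 41/25·R5.
R4 ← R4 + 547/150·R5.
Reading off the reduced rows gives x_1 = -2, x_2 = 3, x_3 = 1/2, x_4 = -3/4, x_5 = -3/2.

x_1 = -2, x_2 = 3, x_3 = 1/2, x_4 = -3/4, x_5 = -3/2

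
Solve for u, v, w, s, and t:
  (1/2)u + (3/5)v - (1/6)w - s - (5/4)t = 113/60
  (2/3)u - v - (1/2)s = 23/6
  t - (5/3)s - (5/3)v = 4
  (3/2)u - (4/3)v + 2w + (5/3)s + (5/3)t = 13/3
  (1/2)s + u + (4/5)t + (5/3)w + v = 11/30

Row-reduce the augmented matrix:
R1 ← R1 / (1/2).
R2 ← R2 − 2/3·R1.
R4 ← R4 − 3/2·R1.
R5 ← R5 − 1·R1.
R2 ← R2 / (-9/5).
R1 ← R1 − 6/5·R2.
R3 ← R3 + 5/3·R2.
R4 ← R4 + 47/15·R2.
R5 ← R5 + 1/5·R2.
R3 ← R3 / (-50/243).
R1 ← R1 + 5/27·R3.
R2 ← R2 + 10/81·R3.
R4 ← R4 − 1027/486·R3.
R5 ← R5 − 160/81·R3.
R4 ← R4 / (-873/40).
R1 ← R1 − 3/4·R4.
R2 ← R2 − 1·R4.
R3 ← R3 − 237/20·R4.
R5 ← R5 + 21·R4.
R5 ← R5 / (7399/8730).
R1 ← R1 + 4388/4365·R5.
R2 ← R2 + 1939/2619·R5.
R3 ← R3 − 8527/8730·R5.
R4 ← R4 − 1838/13095·R5.
Reading off the reduced rows gives u = 2, v = -2, w = 1, s = -1, t = -1.

u = 2, v = -2, w = 1, s = -1, t = -1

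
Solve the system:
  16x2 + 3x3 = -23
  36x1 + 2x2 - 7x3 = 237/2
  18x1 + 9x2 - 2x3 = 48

Row-reduce:
Swap R1 and R2.
R1 ← R1 / (36).
R3 ← R3 − 18·R1.
R2 ← R2 / (16).
R1 ← R1 − 1/18·R2.
R3 ← R3 − 8·R2.
Row 3 reduces to 0 = 1/4, a contradiction. The system is inconsistent.

no solution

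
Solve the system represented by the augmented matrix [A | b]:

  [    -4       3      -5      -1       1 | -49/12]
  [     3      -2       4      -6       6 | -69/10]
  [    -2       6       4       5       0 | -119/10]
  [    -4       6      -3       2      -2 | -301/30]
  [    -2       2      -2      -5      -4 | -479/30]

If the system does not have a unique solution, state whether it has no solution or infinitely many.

x_1 = 1, x_2 = -9/4, x_3 = -8/5, x_4 = 2, x_5 = 2/3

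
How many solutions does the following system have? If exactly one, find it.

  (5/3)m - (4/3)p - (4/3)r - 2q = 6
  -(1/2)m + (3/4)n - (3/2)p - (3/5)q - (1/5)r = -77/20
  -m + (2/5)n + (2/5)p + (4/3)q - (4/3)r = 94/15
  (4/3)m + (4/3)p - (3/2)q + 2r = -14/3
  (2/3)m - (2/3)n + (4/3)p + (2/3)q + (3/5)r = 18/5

m = 6, n = 3, p = 1, q = 4, r = -4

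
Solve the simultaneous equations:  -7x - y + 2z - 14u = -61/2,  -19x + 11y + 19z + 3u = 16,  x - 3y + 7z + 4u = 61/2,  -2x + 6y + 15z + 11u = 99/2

Row-reduce the augmented matrix:
R1 ← R1 / (-7).
R2 ← R2 + 19·R1.
R3 ← R3 − 1·R1.
R4 ← R4 + 2·R1.
R2 ← R2 / (96/7).
R1 ← R1 − 1/7·R2.
R3 ← R3 + 22/7·R2.
R4 ← R4 − 44/7·R2.
R3 ← R3 / (499/48).
R1 ← R1 + 41/96·R3.
R2 ← R2 − 95/96·R3.
R4 ← R4 − 197/24·R3.
R4 ← R4 / (-6382/499).
R1 ← R1 − 2037/998·R4.
R2 ← R2 − 1901/998·R4.
R3 ← R3 − 547/499·R4.
Reading off the reduced rows gives x = 5/4, y = -5/4, z = 5/2, u = 2.

x = 5/4, y = -5/4, z = 5/2, u = 2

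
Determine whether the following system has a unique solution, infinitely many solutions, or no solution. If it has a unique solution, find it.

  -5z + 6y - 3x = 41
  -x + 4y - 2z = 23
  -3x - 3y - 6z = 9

Row-reduce the augmented matrix:
R1 ← R1 / (-3).
R2 ← R2 + 1·R1.
R3 ← R3 + 3·R1.
R2 ← R2 / (2).
R1 ← R1 + 2·R2.
R3 ← R3 + 9·R2.
R3 ← R3 / (-5/2).
R1 ← R1 − 4/3·R3.
R2 ← R2 + 1/6·R3.
Reading off the reduced rows gives x = 1, y = 4, z = -4.

x = 1, y = 4, z = -4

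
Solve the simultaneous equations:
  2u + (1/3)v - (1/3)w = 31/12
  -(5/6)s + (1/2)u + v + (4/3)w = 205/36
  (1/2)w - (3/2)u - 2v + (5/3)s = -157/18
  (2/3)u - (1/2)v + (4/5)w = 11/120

Row-reduce the augmented matrix:
R1 ← R1 / (2).
R2 ← R2 − 1/2·R1.
R3 ← R3 + 3/2·R1.
R4 ← R4 − 2/3·R1.
R2 ← R2 / (11/12).
R1 ← R1 − 1/6·R2.
R3 ← R3 + 7/4·R2.
R4 ← R4 + 11/18·R2.
R3 ← R3 / (65/22).
R1 ← R1 + 14/33·R3.
R2 ← R2 − 17/11·R3.
R4 ← R4 − 167/90·R3.
R4 ← R4 / (-2117/3510).
R1 ← R1 − 19/117·R4.
R2 ← R2 + 37/39·R4.
R3 ← R3 − 1/39·R4.
Reading off the reduced rows gives u = 1, v = 11/4, w = 1, s = -4/3.

u = 1, v = 11/4, w = 1, s = -4/3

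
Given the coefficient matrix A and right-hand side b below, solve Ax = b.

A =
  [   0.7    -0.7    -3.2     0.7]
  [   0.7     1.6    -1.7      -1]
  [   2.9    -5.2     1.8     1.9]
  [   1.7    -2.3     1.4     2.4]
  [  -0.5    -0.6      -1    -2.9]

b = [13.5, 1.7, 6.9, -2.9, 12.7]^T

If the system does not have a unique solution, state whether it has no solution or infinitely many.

x_1 = -1, x_2 = -4, x_3 = -4, x_4 = -2

Row-reduce the augmented matrix:
R1 ← R1 / (7/10).
R2 ← R2 − 7/10·R1.
R3 ← R3 − 29/10·R1.
R4 ← R4 − 17/10·R1.
R5 ← R5 + 1/2·R1.
R2 ← R2 / (23/10).
R1 ← R1 + 1·R2.
R3 ← R3 + 23/10·R2.
R4 ← R4 + 3/5·R2.
R5 ← R5 + 11/10·R2.
R3 ← R3 / (1159/70).
R1 ← R1 + 631/161·R3.
R2 ← R2 − 15/23·R3.
R4 ← R4 − 7698/805·R3.
R5 ← R5 + 827/322·R3.
R4 ← R4 / (484073/266570).
R1 ← R1 + 10083/26657·R4.
R2 ← R2 + 16868/26657·R4.
R3 ← R3 + 189/1159·R4.
R5 ← R5 + 484073/133285·R4.
R5 reduces to 0 = 0, so the extra equation is consistent.
Reading off the reduced rows gives x_1 = -1, x_2 = -4, x_3 = -4, x_4 = -2.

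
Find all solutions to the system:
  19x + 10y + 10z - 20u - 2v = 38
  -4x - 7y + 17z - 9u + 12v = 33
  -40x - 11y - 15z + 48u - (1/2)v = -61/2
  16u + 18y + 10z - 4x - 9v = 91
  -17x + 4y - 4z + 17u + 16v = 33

Row-reduce:
R1 ← R1 / (19).
R2 ← R2 + 4·R1.
R3 ← R3 + 40·R1.
R4 ← R4 + 4·R1.
R5 ← R5 + 17·R1.
R2 ← R2 / (-93/19).
R1 ← R1 − 10/19·R2.
R3 ← R3 − 191/19·R2.
R4 ← R4 − 382/19·R2.
R5 ← R5 − 246/19·R2.
R3 ← R3 / (1404/31).
R1 ← R1 − 80/31·R3.
R2 ← R2 + 121/31·R3.
R4 ← R4 − 2808/31·R3.
R5 ← R5 − 1720/31·R3.
Swap R4 and R5.
R4 ← R4 / (-10343/1053).
R1 ← R1 + 1330/1053·R4.
R2 ← R2 − 3659/4212·R4.
R3 ← R3 + 1975/4212·R4.
Rank is 4 with 5 unknowns, leaving v free.

infinitely many solutions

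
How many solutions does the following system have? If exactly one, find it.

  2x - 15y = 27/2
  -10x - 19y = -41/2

x = 3, y = -1/2

Row-reduce the augmented matrix:
R1 ← R1 / (2).
R2 ← R2 + 10·R1.
R2 ← R2 / (-94).
R1 ← R1 + 15/2·R2.
Reading off the reduced rows gives x = 3, y = -1/2.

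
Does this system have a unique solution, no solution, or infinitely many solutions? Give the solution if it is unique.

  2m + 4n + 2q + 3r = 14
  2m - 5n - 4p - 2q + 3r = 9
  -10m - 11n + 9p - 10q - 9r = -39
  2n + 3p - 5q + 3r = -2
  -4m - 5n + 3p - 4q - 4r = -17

Row-reduce:
R1 ← R1 / (2).
R2 ← R2 − 2·R1.
R3 ← R3 + 10·R1.
R5 ← R5 + 4·R1.
R2 ← R2 / (-9).
R1 ← R1 − 2·R2.
R3 ← R3 − 9·R2.
R4 ← R4 − 2·R2.
R5 ← R5 − 3·R2.
R3 ← R3 / (5).
R1 ← R1 + 8/9·R3.
R2 ← R2 − 4/9·R3.
R4 ← R4 − 19/9·R3.
R5 ← R5 − 5/3·R3.
R4 ← R4 / (-21/5).
R1 ← R1 + 3/5·R4.
R2 ← R2 − 4/5·R4.
R3 ← R3 + 4/5·R4.
Row 5 reduces to 0 = 2/3, a contradiction. The system is inconsistent.

no solution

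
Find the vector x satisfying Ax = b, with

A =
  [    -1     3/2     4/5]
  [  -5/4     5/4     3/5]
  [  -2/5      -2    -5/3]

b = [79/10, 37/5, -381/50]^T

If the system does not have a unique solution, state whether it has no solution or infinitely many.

Row-reduce the augmented matrix:
R1 ← R1 / (-1).
R2 ← R2 + 5/4·R1.
R3 ← R3 + 2/5·R1.
R2 ← R2 / (-5/8).
R1 ← R1 + 3/2·R2.
R3 ← R3 + 13/5·R2.
R3 ← R3 / (-121/375).
R1 ← R1 − 4/25·R3.
R2 ← R2 − 16/25·R3.
Reading off the reduced rows gives x_1 = -11/5, x_2 = 3, x_3 = 3/2.

x_1 = -11/5, x_2 = 3, x_3 = 3/2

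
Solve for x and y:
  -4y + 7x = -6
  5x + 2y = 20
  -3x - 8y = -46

x = 2, y = 5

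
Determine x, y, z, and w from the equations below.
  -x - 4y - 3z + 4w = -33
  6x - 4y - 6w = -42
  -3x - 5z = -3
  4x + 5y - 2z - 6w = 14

x = -4, y = 6, z = 3, w = -1

Row-reduce the augmented matrix:
R1 ← R1 / (-1).
R2 ← R2 − 6·R1.
R3 ← R3 + 3·R1.
R4 ← R4 − 4·R1.
R2 ← R2 / (-28).
R1 ← R1 − 4·R2.
R3 ← R3 − 12·R2.
R4 ← R4 + 11·R2.
R3 ← R3 / (-26/7).
R1 ← R1 − 3/7·R3.
R2 ← R2 − 9/14·R3.
R4 ← R4 + 97/14·R3.
R4 ← R4 / (142/13).
R1 ← R1 + 25/13·R4.
R2 ← R2 + 18/13·R4.
R3 ← R3 − 15/13·R4.
Reading off the reduced rows gives x = -4, y = 6, z = 3, w = -1.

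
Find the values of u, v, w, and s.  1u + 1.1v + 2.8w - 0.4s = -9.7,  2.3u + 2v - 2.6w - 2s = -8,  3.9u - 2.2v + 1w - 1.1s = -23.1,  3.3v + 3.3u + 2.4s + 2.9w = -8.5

u = -4, v = 1, w = -2, s = 3

Row-reduce the augmented matrix:
R2 ← R2 − 23/10·R1.
R3 ← R3 − 39/10·R1.
R4 ← R4 − 33/10·R1.
R2 ← R2 / (-53/100).
R1 ← R1 − 11/10·R2.
R3 ← R3 + 649/100·R2.
R4 ← R4 + 33/100·R2.
R3 ← R3 / (26706/265).
R1 ← R1 + 846/53·R3.
R2 ← R2 − 904/53·R3.
R4 ← R4 + 377/530·R3.
R4 ← R4 / (2397689/534120).
R1 ← R1 + 4219/8902·R4.
R2 ← R2 + 3718/13353·R4.
R3 ← R3 − 7253/53412·R4.
Reading off the reduced rows gives u = -4, v = 1, w = -2, s = 3.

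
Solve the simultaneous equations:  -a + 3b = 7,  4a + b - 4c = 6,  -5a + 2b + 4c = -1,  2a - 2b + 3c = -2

Row-reduce:
R1 ← R1 / (-1).
R2 ← R2 − 4·R1.
R3 ← R3 + 5·R1.
R4 ← R4 − 2·R1.
R2 ← R2 / (13).
R1 ← R1 + 3·R2.
R3 ← R3 + 13·R2.
R4 ← R4 − 4·R2.
Swap R3 and R4.
R3 ← R3 / (55/13).
R1 ← R1 + 12/13·R3.
R2 ← R2 + 4/13·R3.
Row 4 reduces to 0 = -2, a contradiction. The system is inconsistent.

no solution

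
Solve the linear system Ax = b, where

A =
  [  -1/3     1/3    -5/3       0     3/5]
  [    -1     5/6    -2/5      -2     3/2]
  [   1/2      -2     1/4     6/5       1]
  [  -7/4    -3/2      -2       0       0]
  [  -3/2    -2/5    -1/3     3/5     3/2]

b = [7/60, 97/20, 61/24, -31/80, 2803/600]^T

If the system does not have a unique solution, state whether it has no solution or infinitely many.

x_1 = -3/4, x_2 = -1/5, x_3 = 1, x_4 = -1/3, x_5 = 8/3

Row-reduce the augmented matrix:
R1 ← R1 / (-1/3).
R2 ← R2 + 1·R1.
R3 ← R3 − 1/2·R1.
R4 ← R4 + 7/4·R1.
R5 ← R5 + 3/2·R1.
R2 ← R2 / (-1/6).
R1 ← R1 + 1·R2.
R3 ← R3 + 3/2·R2.
R4 ← R4 + 13/4·R2.
R5 ← R5 + 19/10·R2.
R3 ← R3 / (-873/20).
R1 ← R1 + 113/5·R3.
R2 ← R2 + 138/5·R3.
R4 ← R4 + 1659/20·R3.
R5 ← R5 + 6791/150·R3.
R4 ← R4 / (1219/485).
R1 ← R1 − 2996/1455·R4.
R2 ← R2 + 68/485·R4.
R3 ← R3 + 128/291·R4.
R5 ← R5 − 76081/21825·R4.
R5 ← R5 / (1598552/274275).
R1 ← R1 − 46954/18285·R5.
R2 ← R2 + 8811/6095·R5.
R3 ← R3 + 4252/3657·R5.
R4 ← R4 + 17581/7314·R5.
Reading off the reduced rows gives x_1 = -3/4, x_2 = -1/5, x_3 = 1, x_4 = -1/3, x_5 = 8/3.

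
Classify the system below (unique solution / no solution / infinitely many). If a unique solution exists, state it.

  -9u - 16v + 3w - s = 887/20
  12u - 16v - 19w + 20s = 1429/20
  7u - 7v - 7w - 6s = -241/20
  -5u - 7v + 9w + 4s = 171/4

Row-reduce the augmented matrix:
R1 ← R1 / (-9).
R2 ← R2 − 12·R1.
R3 ← R3 − 7·R1.
R4 ← R4 + 5·R1.
R2 ← R2 / (-112/3).
R1 ← R1 − 16/9·R2.
R3 ← R3 + 175/9·R2.
R4 ← R4 − 17/9·R2.
R3 ← R3 / (151/48).
R1 ← R1 + 22/21·R3.
R2 ← R2 − 45/112·R3.
R4 ← R4 − 2209/336·R3.
R4 ← R4 / (42262/1057).
R1 ← R1 + 4751/1057·R4.
R2 ← R2 − 1699/1057·R4.
R3 ← R3 + 792/151·R4.
Reading off the reduced rows gives u = -2/5, v = -5/2, w = 5/4, s = 3.

u = -2/5, v = -5/2, w = 5/4, s = 3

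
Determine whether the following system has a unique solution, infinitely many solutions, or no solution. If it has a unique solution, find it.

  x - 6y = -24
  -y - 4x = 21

x = -6, y = 3

From equation 1: x = -24 + 6·y.
Substitute into equation 2 and solve: y = 3.
Then x = -6.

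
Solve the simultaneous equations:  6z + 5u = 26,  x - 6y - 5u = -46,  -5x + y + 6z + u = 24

infinitely many solutions

Row-reduce:
Swap R1 and R2.
R3 ← R3 + 5·R1.
Swap R2 and R3.
R2 ← R2 / (-29).
R1 ← R1 + 6·R2.
R3 ← R3 / (6).
R1 ← R1 + 36/29·R3.
R2 ← R2 + 6/29·R3.
Rank is 3 with 4 unknowns, leaving u free.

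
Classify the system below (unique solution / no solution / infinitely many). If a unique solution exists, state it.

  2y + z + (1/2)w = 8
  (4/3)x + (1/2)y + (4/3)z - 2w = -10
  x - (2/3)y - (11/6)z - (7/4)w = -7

infinitely many solutions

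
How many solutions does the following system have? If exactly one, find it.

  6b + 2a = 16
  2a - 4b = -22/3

a = 1, b = 7/3

Row-reduce the augmented matrix:
R1 ← R1 / (2).
R2 ← R2 − 2·R1.
R2 ← R2 / (-10).
R1 ← R1 − 3·R2.
Reading off the reduced rows gives a = 1, b = 7/3.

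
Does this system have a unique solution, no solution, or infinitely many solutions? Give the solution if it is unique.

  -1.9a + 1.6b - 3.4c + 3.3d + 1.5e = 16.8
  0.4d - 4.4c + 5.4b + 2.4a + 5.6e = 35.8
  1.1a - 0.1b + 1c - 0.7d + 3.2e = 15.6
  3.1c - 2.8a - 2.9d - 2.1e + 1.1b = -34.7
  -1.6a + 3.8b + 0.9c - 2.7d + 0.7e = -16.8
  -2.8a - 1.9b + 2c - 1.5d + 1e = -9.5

a = 3, b = -1, c = -1, d = 4, e = 5

Row-reduce the augmented matrix:
R1 ← R1 / (-19/10).
R2 ← R2 − 12/5·R1.
R3 ← R3 − 11/10·R1.
R4 ← R4 + 14/5·R1.
R5 ← R5 + 8/5·R1.
R6 ← R6 + 14/5·R1.
R2 ← R2 / (141/19).
R1 ← R1 + 16/19·R2.
R3 ← R3 − 157/190·R2.
R4 ← R4 + 239/190·R2.
R5 ← R5 − 233/95·R2.
R6 ← R6 + 809/190·R2.
R3 ← R3 / (-1/3525).
R1 ← R1 − 566/705·R3.
R2 ← R2 + 826/705·R3.
R4 ← R4 − 46789/7050·R3.
R5 ← R5 − 46789/7050·R3.
R6 ← R6 − 7127/3525·R3.
R4 ← R4 / (164123/10).
R1 ← R1 − 1985·R4.
R2 ← R2 + 2898·R4.
R3 ← R3 + 2474·R4.
R5 ← R5 − 164123/10·R4.
R6 ← R6 − 49983/10·R4.
Swap R5 and R6.
R5 ← R5 / (37585539/3282460).
R1 ← R1 − 705127/328246·R5.
R2 ← R2 − 545336/164123·R5.
R3 ← R3 − 1442949/328246·R5.
R4 ← R4 − 1513049/328246·R5.
R6 reduces to 0 = 0, so the extra equation is consistent.
Reading off the reduced rows gives a = 3, b = -1, c = -1, d = 4, e = 5.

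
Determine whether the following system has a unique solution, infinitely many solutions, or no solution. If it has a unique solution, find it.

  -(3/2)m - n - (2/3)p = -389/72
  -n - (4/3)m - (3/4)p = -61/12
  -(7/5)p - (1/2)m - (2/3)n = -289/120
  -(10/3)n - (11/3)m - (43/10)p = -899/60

m = 7/4, n = 3, p = -1/3

Row-reduce the augmented matrix:
R1 ← R1 / (-3/2).
R2 ← R2 + 4/3·R1.
R3 ← R3 + 1/2·R1.
R4 ← R4 + 11/3·R1.
R2 ← R2 / (-1/9).
R1 ← R1 − 2/3·R2.
R3 ← R3 + 1/3·R2.
R4 ← R4 + 8/9·R2.
R3 ← R3 / (-127/180).
R1 ← R1 + 1/2·R3.
R2 ← R2 − 17/12·R3.
R4 ← R4 + 127/90·R3.
R4 reduces to 0 = 0, so the extra equation is consistent.
Reading off the reduced rows gives m = 7/4, n = 3, p = -1/3.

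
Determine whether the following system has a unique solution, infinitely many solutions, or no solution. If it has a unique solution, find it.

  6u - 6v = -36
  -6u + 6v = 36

infinitely many solutions

Row-reduce:
R1 ← R1 / (6).
R2 ← R2 + 6·R1.
Rank is 1 with 2 unknowns, leaving v free.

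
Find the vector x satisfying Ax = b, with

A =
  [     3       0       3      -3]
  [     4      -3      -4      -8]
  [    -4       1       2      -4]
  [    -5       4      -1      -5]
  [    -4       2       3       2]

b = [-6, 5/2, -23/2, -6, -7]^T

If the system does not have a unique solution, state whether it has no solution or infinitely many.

Row-reduce the augmented matrix:
R1 ← R1 / (3).
R2 ← R2 − 4·R1.
R3 ← R3 + 4·R1.
R4 ← R4 + 5·R1.
R5 ← R5 + 4·R1.
R2 ← R2 / (-3).
R3 ← R3 − 1·R2.
R4 ← R4 − 4·R2.
R5 ← R5 − 2·R2.
R3 ← R3 / (10/3).
R1 ← R1 − 1·R3.
R2 ← R2 − 8/3·R3.
R4 ← R4 + 20/3·R3.
R5 ← R5 − 5/3·R3.
R4 ← R4 / (-34).
R1 ← R1 − 9/5·R4.
R2 ← R2 − 44/5·R4.
R3 ← R3 + 14/5·R4.
R5 reduces to 0 = 0, so the extra equation is consistent.
Reading off the reduced rows gives x_1 = 1, x_2 = 1/2, x_3 = -2, x_4 = 1.

x_1 = 1, x_2 = 1/2, x_3 = -2, x_4 = 1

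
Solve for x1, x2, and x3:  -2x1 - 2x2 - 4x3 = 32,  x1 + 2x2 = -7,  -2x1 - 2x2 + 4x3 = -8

Row-reduce the augmented matrix:
R1 ← R1 / (-2).
R2 ← R2 − 1·R1.
R3 ← R3 + 2·R1.
R1 ← R1 − 1·R2.
R3 ← R3 / (8).
R1 ← R1 − 4·R3.
R2 ← R2 + 2·R3.
Reading off the reduced rows gives x1 = -5, x2 = -1, x3 = -5.

x1 = -5, x2 = -1, x3 = -5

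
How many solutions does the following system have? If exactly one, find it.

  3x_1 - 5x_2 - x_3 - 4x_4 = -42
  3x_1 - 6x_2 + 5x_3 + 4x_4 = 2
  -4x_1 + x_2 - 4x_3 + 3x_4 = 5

infinitely many solutions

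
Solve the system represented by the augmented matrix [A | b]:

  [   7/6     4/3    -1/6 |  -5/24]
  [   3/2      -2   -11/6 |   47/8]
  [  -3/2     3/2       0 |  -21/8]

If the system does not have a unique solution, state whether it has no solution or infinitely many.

Row-reduce the augmented matrix:
R1 ← R1 / (7/6).
R2 ← R2 − 3/2·R1.
R3 ← R3 + 3/2·R1.
R2 ← R2 / (-26/7).
R1 ← R1 − 8/7·R2.
R3 ← R3 − 45/14·R2.
R3 ← R3 / (-21/13).
R1 ← R1 + 25/39·R3.
R2 ← R2 − 17/39·R3.
Reading off the reduced rows gives x_1 = 3/4, x_2 = -1, x_3 = -3/2.

x_1 = 3/4, x_2 = -1, x_3 = -3/2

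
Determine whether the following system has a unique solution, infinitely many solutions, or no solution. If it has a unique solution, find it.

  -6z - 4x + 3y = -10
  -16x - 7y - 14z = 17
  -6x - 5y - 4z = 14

no solution

Row-reduce:
R1 ← R1 / (-4).
R2 ← R2 + 16·R1.
R3 ← R3 + 6·R1.
R2 ← R2 / (-19).
R1 ← R1 + 3/4·R2.
R3 ← R3 + 19/2·R2.
Row 3 reduces to 0 = 1/2, a contradiction. The system is inconsistent.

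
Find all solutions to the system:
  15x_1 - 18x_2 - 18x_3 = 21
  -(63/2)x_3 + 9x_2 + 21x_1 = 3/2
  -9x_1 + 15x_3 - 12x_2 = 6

infinitely many solutions

Row-reduce:
R1 ← R1 / (15).
R2 ← R2 − 21·R1.
R3 ← R3 + 9·R1.
R2 ← R2 / (171/5).
R1 ← R1 + 6/5·R2.
R3 ← R3 + 114/5·R2.
Rank is 2 with 3 unknowns, leaving x_3 free.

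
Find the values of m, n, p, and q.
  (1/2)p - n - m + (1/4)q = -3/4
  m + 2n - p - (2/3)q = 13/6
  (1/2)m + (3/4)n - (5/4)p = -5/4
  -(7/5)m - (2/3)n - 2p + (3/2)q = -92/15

Row-reduce the augmented matrix:
R1 ← R1 / (-1).
R2 ← R2 − 1·R1.
R3 ← R3 − 1/2·R1.
R4 ← R4 + 7/5·R1.
R1 ← R1 − 1·R2.
R3 ← R3 − 1/4·R2.
R4 ← R4 − 11/15·R2.
R3 ← R3 / (-7/8).
R2 ← R2 + 1/2·R3.
R4 ← R4 + 7/3·R3.
R4 ← R4 / (38/45).
R1 ← R1 − 1/6·R4.
R2 ← R2 + 23/42·R4.
R3 ← R3 + 11/42·R4.
Reading off the reduced rows gives m = -1/2, n = 2, p = 2, q = -1.

m = -1/2, n = 2, p = 2, q = -1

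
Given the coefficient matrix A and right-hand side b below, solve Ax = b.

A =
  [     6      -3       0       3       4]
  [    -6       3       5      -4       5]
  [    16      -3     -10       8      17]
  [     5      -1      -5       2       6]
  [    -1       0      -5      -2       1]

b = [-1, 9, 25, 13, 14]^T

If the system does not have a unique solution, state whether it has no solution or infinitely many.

Row-reduce:
R1 ← R1 / (6).
R2 ← R2 + 6·R1.
R3 ← R3 − 16·R1.
R4 ← R4 − 5·R1.
R5 ← R5 + 1·R1.
Swap R2 and R3.
R2 ← R2 / (5).
R1 ← R1 + 1/2·R2.
R4 ← R4 − 3/2·R2.
R5 ← R5 + 1/2·R2.
R3 ← R3 / (5).
R1 ← R1 + 1·R3.
R2 ← R2 + 2·R3.
R4 ← R4 + 2·R3.
R5 ← R5 + 6·R3.
R4 ← R4 / (-9/10).
R1 ← R1 − 3/10·R4.
R2 ← R2 + 2/5·R4.
R3 ← R3 + 1/5·R4.
R5 ← R5 + 27/10·R4.
Rank is 4 with 5 unknowns, leaving x_5 free.

infinitely many solutions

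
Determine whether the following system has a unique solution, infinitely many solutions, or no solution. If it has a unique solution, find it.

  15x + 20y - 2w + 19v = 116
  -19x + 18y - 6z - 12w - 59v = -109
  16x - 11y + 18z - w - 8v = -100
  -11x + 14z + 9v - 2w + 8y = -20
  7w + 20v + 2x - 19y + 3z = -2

no solution

Row-reduce:
R1 ← R1 / (15).
R2 ← R2 + 19·R1.
R3 ← R3 − 16·R1.
R4 ← R4 + 11·R1.
R5 ← R5 − 2·R1.
R2 ← R2 / (130/3).
R1 ← R1 − 4/3·R2.
R3 ← R3 + 97/3·R2.
R4 ← R4 − 68/3·R2.
R5 ← R5 + 65/3·R2.
R3 ← R3 / (879/65).
R1 ← R1 − 12/65·R3.
R2 ← R2 + 9/65·R3.
R4 ← R4 − 1114/65·R3.
R4 ← R4 / (24088/1465).
R1 ← R1 − 654/1465·R4.
R2 ← R2 + 637/1465·R4.
R3 ← R3 + 1052/1465·R4.
Row 5 reduces to 0 = 3/2, a contradiction. The system is inconsistent.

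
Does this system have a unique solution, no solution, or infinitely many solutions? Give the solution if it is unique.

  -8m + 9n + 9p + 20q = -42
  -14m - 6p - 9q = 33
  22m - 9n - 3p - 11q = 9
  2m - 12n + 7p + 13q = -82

infinitely many solutions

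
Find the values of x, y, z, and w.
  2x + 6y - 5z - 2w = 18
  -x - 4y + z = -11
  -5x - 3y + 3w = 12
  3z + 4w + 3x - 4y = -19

Row-reduce the augmented matrix:
R1 ← R1 / (2).
R2 ← R2 + 1·R1.
R3 ← R3 + 5·R1.
R4 ← R4 − 3·R1.
R2 ← R2 / (-1).
R1 ← R1 − 3·R2.
R3 ← R3 − 12·R2.
R4 ← R4 + 13·R2.
R3 ← R3 / (-61/2).
R1 ← R1 + 7·R3.
R2 ← R2 − 3/2·R3.
R4 ← R4 − 30·R3.
R4 ← R4 / (380/61).
R1 ← R1 + 48/61·R4.
R2 ← R2 − 19/61·R4.
R3 ← R3 − 28/61·R4.
Reading off the reduced rows gives x = -3, y = 3, z = -2, w = 2.

x = -3, y = 3, z = -2, w = 2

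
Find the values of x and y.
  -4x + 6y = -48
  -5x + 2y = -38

Row-reduce the augmented matrix:
R1 ← R1 / (-4).
R2 ← R2 + 5·R1.
R2 ← R2 / (-11/2).
R1 ← R1 + 3/2·R2.
Reading off the reduced rows gives x = 6, y = -4.

x = 6, y = -4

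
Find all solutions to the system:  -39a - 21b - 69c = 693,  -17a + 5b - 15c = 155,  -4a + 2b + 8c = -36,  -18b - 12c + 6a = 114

Row-reduce the augmented matrix:
R1 ← R1 / (-39).
R2 ← R2 + 17·R1.
R3 ← R3 + 4·R1.
R4 ← R4 − 6·R1.
R2 ← R2 / (184/13).
R1 ← R1 − 7/13·R2.
R3 ← R3 − 54/13·R2.
R4 ← R4 + 276/13·R2.
R3 ← R3 / (245/23).
R1 ← R1 − 55/46·R3.
R2 ← R2 − 49/46·R3.
R4 reduces to 0 = 0, so the extra equation is consistent.
Reading off the reduced rows gives a = -5, b = -4, c = -6.

a = -5, b = -4, c = -6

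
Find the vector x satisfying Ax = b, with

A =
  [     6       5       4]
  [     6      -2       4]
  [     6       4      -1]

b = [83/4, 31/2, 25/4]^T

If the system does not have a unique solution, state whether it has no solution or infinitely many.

x_1 = 1, x_2 = 3/4, x_3 = 11/4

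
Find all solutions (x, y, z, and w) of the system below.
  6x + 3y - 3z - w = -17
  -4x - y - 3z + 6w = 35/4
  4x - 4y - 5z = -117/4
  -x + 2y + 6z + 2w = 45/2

x = -5/2, y = 2, z = 9/4, w = 5/4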